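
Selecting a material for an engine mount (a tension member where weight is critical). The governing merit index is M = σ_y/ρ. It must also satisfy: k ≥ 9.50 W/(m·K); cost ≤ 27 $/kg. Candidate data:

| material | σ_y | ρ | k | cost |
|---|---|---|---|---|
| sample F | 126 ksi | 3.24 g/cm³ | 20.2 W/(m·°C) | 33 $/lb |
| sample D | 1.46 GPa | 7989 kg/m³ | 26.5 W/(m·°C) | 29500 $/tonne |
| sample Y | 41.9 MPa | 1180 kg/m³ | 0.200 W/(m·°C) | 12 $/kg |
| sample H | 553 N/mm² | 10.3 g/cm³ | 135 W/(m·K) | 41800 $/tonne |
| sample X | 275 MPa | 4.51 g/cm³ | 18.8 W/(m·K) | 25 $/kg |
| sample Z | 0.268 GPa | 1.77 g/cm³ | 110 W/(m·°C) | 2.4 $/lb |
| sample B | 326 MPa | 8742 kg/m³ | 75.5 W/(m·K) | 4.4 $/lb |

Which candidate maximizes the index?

sample Z

Screen on constraints: k ≥ 9.50 W/(m·K); cost ≤ 27 $/kg. Survivors: sample X, sample Z, sample B.
After converting to SI:
  sample X: σ_y = 275.0 MPa, ρ = 4510 kg/m³
  sample Z: σ_y = 268.0 MPa, ρ = 1770 kg/m³
  sample B: σ_y = 326.0 MPa, ρ = 8742 kg/m³
  sample Z: M = 151 kN·m/kg
  sample X: M = 61.0 kN·m/kg
  sample B: M = 37.3 kN·m/kg
Highest index: sample Z.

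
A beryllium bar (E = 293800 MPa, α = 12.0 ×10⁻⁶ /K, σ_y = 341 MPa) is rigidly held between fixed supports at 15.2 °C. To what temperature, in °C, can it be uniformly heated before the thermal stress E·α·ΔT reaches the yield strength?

112 °C

E = 293800 MPa = 293.8 GPa.
E·α·ΔT = 341.0 MPa ⇒ ΔT = 341.0 / (293.8×10³ × 12.0×10⁻⁶) = 96.72 K.
T = 15.2 + 96.72 = 111.9 °C.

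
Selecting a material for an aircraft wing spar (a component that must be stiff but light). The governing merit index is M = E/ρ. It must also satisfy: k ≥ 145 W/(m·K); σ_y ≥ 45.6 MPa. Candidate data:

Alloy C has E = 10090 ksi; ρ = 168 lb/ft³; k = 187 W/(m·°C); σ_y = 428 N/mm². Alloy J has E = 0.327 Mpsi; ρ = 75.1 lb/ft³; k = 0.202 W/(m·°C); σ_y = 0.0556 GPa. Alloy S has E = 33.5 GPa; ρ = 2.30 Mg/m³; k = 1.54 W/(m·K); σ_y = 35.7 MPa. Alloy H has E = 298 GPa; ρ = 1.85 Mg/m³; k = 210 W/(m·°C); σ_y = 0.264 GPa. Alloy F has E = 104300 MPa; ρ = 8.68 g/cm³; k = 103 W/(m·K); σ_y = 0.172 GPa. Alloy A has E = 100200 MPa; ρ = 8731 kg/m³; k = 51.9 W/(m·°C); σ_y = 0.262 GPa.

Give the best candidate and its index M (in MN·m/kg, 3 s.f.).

alloy H, M = 161 MN·m/kg

Screen on constraints: k ≥ 145 W/(m·K); σ_y ≥ 45.6 MPa. Survivors: alloy C, alloy H.
Normalizing units and computing the index:
  alloy C: E = 69.57 GPa, ρ = 2691 kg/m³
  alloy H: E = 298.0 GPa, ρ = 1850 kg/m³
  alloy H: M = 161 MN·m/kg
  alloy C: M = 25.9 MN·m/kg
Highest index: alloy H.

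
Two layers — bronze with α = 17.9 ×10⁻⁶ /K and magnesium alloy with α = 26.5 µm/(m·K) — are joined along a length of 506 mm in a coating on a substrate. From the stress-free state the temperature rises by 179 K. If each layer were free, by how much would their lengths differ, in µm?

779 µm

Δα = |17.9 − 26.5|×10⁻⁶/K = 8.60×10⁻⁶/K.
ΔL_mismatch = Δα·L·ΔT = 8.60×10⁻⁶ × 506.0 mm × 179.0 K = 779 µm.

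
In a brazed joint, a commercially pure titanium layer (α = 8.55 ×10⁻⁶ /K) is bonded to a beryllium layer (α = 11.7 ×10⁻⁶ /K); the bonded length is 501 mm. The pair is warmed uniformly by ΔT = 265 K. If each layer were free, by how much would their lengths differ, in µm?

418 µm

Δα = |8.55 − 11.7|×10⁻⁶/K = 3.15×10⁻⁶/K.
ΔL_mismatch = Δα·L·ΔT = 3.15×10⁻⁶ × 501.0 mm × 265.0 K = 418 µm.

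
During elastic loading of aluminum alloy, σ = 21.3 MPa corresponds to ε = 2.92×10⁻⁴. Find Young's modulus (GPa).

72.9 GPa

E = σ/ε = 21.3 MPa / 2.92×10⁻⁴ = 72950 MPa = 72.9 GPa.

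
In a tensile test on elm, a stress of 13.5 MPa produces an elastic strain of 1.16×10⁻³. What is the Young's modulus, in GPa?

11.6 GPa

E = σ/ε = 13.5 MPa / 1.16×10⁻³ = 11640 MPa = 11.6 GPa.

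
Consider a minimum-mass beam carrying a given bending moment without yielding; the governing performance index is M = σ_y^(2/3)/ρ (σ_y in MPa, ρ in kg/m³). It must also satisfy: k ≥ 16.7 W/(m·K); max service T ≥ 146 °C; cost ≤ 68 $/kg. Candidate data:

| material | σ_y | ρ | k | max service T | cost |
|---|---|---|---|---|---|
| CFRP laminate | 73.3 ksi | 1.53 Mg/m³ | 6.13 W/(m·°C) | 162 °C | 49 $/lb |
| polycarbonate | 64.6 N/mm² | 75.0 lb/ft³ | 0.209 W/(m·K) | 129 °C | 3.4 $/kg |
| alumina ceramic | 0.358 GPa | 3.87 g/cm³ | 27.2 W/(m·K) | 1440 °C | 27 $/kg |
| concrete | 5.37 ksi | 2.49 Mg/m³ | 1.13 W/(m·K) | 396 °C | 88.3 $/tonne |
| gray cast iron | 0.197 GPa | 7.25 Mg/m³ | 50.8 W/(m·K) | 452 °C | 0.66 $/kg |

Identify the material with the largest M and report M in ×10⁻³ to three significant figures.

Screen on constraints: k ≥ 16.7 W/(m·K); max service T ≥ 146 °C; cost ≤ 68 $/kg. Survivors: alumina ceramic, gray cast iron.
In SI units:
  alumina ceramic: σ_y = 358.0 MPa, ρ = 3870 kg/m³
  gray cast iron: σ_y = 197.0 MPa, ρ = 7250 kg/m³
  alumina ceramic: M = 13.0×10⁻³
  gray cast iron: M = 4.67×10⁻³
Alumina ceramic has the largest M.

alumina ceramic, M = 13.0×10⁻³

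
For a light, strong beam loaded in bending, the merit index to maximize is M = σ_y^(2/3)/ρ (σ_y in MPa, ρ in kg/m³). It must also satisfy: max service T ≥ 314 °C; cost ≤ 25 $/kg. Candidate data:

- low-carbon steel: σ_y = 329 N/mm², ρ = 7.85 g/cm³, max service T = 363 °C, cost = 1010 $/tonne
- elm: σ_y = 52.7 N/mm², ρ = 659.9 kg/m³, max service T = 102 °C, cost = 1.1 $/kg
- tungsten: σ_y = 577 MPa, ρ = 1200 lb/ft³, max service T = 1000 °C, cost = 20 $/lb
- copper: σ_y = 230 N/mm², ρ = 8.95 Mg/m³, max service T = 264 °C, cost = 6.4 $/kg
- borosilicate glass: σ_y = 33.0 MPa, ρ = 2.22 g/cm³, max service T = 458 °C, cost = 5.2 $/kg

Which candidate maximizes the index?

low-carbon steel

Screen on constraints: max service T ≥ 314 °C; cost ≤ 25 $/kg. Survivors: low-carbon steel, borosilicate glass.
Putting every candidate on a common basis:
  low-carbon steel: σ_y = 329.0 MPa, ρ = 7850 kg/m³
  borosilicate glass: σ_y = 33.00 MPa, ρ = 2220 kg/m³
  low-carbon steel: M = 6.07×10⁻³
  borosilicate glass: M = 4.63×10⁻³
Low-carbon steel has the largest M.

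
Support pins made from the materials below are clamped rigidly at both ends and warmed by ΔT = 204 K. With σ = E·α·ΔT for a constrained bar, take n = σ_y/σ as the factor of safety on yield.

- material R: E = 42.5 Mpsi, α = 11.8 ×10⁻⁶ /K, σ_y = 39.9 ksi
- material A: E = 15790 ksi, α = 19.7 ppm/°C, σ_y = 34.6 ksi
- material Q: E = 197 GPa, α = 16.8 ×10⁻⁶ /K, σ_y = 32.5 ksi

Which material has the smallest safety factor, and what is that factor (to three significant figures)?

material Q, n = 0.332

In consistent units (E in GPa, α in ×10⁻⁶/K, σ_y in MPa):
  material R: E = 293.0, α = 11.8, σ_y = 275.1 → σ = 705 MPa, n = 0.390
  material A: E = 108.9, α = 19.7, σ_y = 238.6 → σ = 438 MPa, n = 0.545
  material Q: E = 197.0, α = 16.8, σ_y = 224.1 → σ = 675 MPa, n = 0.332
The minimum is material Q at n = 0.332.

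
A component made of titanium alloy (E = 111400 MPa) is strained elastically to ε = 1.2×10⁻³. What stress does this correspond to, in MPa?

E = 111400 MPa = 111.4 GPa.
σ = E·ε = 111400 MPa × 1.2×10⁻³ = 134 MPa.

134 MPa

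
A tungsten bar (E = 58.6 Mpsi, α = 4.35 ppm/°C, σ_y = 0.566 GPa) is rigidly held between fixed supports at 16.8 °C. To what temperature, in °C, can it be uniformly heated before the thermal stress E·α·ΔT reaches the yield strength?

E = 58.6 Mpsi = 404.0 GPa.
σ_y = 0.566 GPa = 566.0 MPa.
E·α·ΔT = 566.0 MPa ⇒ ΔT = 566.0 / (404.0×10³ × 4.35×10⁻⁶) = 322.0 K.
T = 16.8 + 322.0 = 338.8 °C.

339 °C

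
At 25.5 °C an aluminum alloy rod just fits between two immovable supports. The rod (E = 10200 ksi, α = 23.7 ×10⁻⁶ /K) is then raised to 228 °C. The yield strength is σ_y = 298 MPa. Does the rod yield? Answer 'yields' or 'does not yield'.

E = 10200 ksi = 70.33 GPa.
ΔT = 202.5 K. Constrained thermal stress σ = E·α·ΔT = 70.33×10³ MPa × 23.7×10⁻⁶ × 202.5 = 338 MPa (compressive).
Compare to σ_y = 298 MPa: σ ≥ σ_y, so it yields.

yields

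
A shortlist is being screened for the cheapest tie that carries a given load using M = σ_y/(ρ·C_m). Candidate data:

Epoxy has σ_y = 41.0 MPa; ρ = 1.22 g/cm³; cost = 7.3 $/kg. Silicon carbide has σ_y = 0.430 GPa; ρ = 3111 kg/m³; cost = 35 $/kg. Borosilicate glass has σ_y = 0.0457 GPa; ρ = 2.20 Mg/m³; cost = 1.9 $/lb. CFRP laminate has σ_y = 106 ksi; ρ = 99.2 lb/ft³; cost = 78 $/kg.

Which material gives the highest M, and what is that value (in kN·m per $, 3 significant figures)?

CFRP laminate, M = 5.90 kN·m per $

Normalizing units and computing the index:
  epoxy: σ_y = 41.00 MPa, ρ = 1220 kg/m³, cost = 7.300 $/kg
  silicon carbide: σ_y = 430.0 MPa, ρ = 3111 kg/m³, cost = 35.00 $/kg
  borosilicate glass: σ_y = 45.70 MPa, ρ = 2200 kg/m³, cost = 4.189 $/kg
  CFRP laminate: σ_y = 730.8 MPa, ρ = 1589 kg/m³, cost = 78.00 $/kg
  CFRP laminate: M = 5.90 kN·m per $
  borosilicate glass: M = 4.96 kN·m per $
  epoxy: M = 4.60 kN·m per $
  silicon carbide: M = 3.95 kN·m per $
CFRP laminate ranks first.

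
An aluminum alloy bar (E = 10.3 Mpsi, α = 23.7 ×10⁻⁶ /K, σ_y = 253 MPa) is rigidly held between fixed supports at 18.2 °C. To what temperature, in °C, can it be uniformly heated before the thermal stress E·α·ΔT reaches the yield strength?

E = 10.3 Mpsi = 71.02 GPa.
E·α·ΔT = 253.0 MPa ⇒ ΔT = 253.0 / (71.02×10³ × 23.7×10⁻⁶) = 150.3 K.
T = 18.2 + 150.3 = 168.5 °C.

169 °C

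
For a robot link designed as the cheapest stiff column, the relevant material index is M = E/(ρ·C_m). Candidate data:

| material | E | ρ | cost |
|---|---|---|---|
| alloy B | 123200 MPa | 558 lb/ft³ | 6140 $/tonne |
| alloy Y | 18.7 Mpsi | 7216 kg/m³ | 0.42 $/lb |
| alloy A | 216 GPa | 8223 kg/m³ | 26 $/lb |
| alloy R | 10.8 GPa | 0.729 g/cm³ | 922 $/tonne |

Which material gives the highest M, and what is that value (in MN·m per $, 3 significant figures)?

alloy Y, M = 19.3 MN·m per $

After converting to SI:
  alloy B: E = 123.2 GPa, ρ = 8938 kg/m³, cost = 6.140 $/kg
  alloy Y: E = 128.9 GPa, ρ = 7216 kg/m³, cost = 0.9259 $/kg
  alloy A: E = 216.0 GPa, ρ = 8223 kg/m³, cost = 57.32 $/kg
  alloy R: E = 10.80 GPa, ρ = 729.0 kg/m³, cost = 0.9220 $/kg
  alloy Y: M = 19.3 MN·m per $
  alloy R: M = 16.1 MN·m per $
  alloy B: M = 2.24 MN·m per $
  alloy A: M = 0.458 MN·m per $
Alloy Y has the largest M.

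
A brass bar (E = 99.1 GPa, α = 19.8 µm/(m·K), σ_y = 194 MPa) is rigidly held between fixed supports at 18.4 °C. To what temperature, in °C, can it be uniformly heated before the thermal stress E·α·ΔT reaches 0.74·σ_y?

E·α·ΔT = 143.6 MPa ⇒ ΔT = 143.6 / (99.10×10³ × 19.8×10⁻⁶) = 73.16 K.
T = 18.4 + 73.16 = 91.56 °C.

91.6 °C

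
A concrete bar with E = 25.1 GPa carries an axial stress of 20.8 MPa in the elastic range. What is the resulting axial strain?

ε = σ/E = 20.8 / 25100 = 8.29×10⁻⁴.

8.29×10⁻⁴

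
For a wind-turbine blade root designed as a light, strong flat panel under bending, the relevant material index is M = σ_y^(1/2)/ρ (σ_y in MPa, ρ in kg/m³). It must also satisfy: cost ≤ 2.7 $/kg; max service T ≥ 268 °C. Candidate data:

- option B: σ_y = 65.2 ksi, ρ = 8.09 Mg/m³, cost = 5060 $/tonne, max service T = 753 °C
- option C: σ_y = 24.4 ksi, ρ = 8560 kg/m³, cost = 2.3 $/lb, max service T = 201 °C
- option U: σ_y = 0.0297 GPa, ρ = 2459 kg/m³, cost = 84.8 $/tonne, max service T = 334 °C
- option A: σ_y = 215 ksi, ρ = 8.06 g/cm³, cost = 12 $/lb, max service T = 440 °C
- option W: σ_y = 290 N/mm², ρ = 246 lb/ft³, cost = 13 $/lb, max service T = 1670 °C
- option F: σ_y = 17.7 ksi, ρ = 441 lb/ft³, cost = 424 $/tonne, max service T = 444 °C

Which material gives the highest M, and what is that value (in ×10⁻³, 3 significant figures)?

option U, M = 2.22×10⁻³

Screen on constraints: cost ≤ 2.7 $/kg; max service T ≥ 268 °C. Survivors: option U, option F.
Putting every candidate on a common basis:
  option U: σ_y = 29.70 MPa, ρ = 2459 kg/m³
  option F: σ_y = 122.0 MPa, ρ = 7064 kg/m³
  option U: M = 2.22×10⁻³
  option F: M = 1.56×10⁻³
Highest index: option U.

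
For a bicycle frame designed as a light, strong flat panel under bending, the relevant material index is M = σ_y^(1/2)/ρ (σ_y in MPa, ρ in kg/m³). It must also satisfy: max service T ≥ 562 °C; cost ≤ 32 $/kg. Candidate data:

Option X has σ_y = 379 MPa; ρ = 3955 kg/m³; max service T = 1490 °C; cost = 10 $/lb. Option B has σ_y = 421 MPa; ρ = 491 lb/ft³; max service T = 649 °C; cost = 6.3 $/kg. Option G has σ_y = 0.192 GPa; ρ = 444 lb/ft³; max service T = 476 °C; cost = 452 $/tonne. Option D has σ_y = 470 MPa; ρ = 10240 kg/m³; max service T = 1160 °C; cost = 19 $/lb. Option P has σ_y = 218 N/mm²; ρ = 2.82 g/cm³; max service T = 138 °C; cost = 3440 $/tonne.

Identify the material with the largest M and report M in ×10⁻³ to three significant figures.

Screen on constraints: max service T ≥ 562 °C; cost ≤ 32 $/kg. Survivors: option X, option B.
After converting to SI:
  option X: σ_y = 379.0 MPa, ρ = 3955 kg/m³
  option B: σ_y = 421.0 MPa, ρ = 7865 kg/m³
  option X: M = 4.92×10⁻³
  option B: M = 2.61×10⁻³
Option X has the largest M.

option X, M = 4.92×10⁻³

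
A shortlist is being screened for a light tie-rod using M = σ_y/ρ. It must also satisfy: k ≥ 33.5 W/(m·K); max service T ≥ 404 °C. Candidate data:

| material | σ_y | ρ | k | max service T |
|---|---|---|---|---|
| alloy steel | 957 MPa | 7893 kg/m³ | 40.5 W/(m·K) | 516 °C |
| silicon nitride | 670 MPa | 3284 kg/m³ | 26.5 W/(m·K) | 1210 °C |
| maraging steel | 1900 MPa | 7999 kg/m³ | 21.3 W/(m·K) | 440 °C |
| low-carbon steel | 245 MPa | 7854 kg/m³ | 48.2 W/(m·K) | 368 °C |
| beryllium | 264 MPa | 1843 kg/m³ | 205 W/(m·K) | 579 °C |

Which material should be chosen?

beryllium

Screen on constraints: k ≥ 33.5 W/(m·K); max service T ≥ 404 °C. Survivors: alloy steel, beryllium.
Evaluate M for each candidate:
  beryllium: M = 143 kN·m/kg
  alloy steel: M = 121 kN·m/kg
The maximum is for beryllium.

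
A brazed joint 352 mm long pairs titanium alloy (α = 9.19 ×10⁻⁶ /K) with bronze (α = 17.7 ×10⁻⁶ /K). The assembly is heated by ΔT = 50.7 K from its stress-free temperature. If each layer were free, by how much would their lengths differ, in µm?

152 µm

Δα = |9.19 − 17.7|×10⁻⁶/K = 8.51×10⁻⁶/K.
ΔL_mismatch = Δα·L·ΔT = 8.51×10⁻⁶ × 352.0 mm × 50.7 K = 152 µm.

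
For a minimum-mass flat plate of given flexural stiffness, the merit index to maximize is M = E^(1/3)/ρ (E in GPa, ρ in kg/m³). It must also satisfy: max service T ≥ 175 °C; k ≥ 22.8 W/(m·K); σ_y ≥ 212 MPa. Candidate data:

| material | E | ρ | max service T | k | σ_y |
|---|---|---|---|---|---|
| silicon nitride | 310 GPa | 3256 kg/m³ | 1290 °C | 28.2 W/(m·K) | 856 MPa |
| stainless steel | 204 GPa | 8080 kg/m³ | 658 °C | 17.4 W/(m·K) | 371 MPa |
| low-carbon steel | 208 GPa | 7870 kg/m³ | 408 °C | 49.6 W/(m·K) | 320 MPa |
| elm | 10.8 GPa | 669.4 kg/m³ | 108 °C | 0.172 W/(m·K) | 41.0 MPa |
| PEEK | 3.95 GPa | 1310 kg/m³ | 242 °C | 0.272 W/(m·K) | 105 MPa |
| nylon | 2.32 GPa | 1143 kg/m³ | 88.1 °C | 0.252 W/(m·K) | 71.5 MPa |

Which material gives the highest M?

silicon nitride

Screen on constraints: max service T ≥ 175 °C; k ≥ 22.8 W/(m·K); σ_y ≥ 212 MPa. Survivors: silicon nitride, low-carbon steel.
Evaluate M for each candidate:
  silicon nitride: M = 2.08×10⁻³
  low-carbon steel: M = 0.753×10⁻³
Silicon nitride has the largest M.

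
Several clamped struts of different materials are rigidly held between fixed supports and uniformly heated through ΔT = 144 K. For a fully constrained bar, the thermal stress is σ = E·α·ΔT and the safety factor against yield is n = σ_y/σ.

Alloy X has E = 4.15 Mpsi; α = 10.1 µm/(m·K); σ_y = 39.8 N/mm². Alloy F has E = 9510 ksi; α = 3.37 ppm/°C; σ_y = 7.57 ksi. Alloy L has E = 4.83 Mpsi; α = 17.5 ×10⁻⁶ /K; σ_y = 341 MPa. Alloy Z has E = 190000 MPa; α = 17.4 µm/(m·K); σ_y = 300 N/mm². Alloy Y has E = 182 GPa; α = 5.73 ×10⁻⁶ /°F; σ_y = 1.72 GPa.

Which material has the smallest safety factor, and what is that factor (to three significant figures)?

alloy Z, n = 0.630

Per material, after unit conversion:
  alloy X: E = 28.61, α = 10.1, σ_y = 39.80 → σ = 41.6 MPa, n = 0.956
  alloy F: E = 65.57, α = 3.37, σ_y = 52.19 → σ = 31.8 MPa, n = 1.64
  alloy L: E = 33.30, α = 17.5, σ_y = 341.0 → σ = 83.9 MPa, n = 4.06
  alloy Z: E = 190.0, α = 17.4, σ_y = 300.0 → σ = 476 MPa, n = 0.630
  alloy Y: E = 182.0, α = 10.3, σ_y = 1720 → σ = 270 MPa, n = 6.36
The minimum is alloy Z at n = 0.630.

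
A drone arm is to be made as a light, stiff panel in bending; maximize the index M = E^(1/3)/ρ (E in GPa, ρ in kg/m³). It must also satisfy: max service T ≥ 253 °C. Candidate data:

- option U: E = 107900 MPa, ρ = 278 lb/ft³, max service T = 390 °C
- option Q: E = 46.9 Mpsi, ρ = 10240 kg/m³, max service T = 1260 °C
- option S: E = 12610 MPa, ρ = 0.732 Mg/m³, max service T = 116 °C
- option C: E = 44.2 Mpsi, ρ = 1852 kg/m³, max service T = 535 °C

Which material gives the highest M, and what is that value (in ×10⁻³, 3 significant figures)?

Screen on constraints: max service T ≥ 253 °C. Survivors: option U, option Q, option C.
Putting every candidate on a common basis:
  option U: E = 107.9 GPa, ρ = 4453 kg/m³
  option Q: E = 323.4 GPa, ρ = 10240 kg/m³
  option C: E = 304.7 GPa, ρ = 1852 kg/m³
  option C: M = 3.63×10⁻³
  option U: M = 1.07×10⁻³
  option Q: M = 0.670×10⁻³
Option C has the largest M.

option C, M = 3.63×10⁻³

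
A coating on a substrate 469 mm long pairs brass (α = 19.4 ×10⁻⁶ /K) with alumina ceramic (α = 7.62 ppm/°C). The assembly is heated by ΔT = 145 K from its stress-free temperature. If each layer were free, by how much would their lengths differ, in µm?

Δα = |19.4 − 7.62|×10⁻⁶/K = 11.8×10⁻⁶/K.
ΔL_mismatch = Δα·L·ΔT = 11.8×10⁻⁶ × 469.0 mm × 145.0 K = 801 µm.

801 µm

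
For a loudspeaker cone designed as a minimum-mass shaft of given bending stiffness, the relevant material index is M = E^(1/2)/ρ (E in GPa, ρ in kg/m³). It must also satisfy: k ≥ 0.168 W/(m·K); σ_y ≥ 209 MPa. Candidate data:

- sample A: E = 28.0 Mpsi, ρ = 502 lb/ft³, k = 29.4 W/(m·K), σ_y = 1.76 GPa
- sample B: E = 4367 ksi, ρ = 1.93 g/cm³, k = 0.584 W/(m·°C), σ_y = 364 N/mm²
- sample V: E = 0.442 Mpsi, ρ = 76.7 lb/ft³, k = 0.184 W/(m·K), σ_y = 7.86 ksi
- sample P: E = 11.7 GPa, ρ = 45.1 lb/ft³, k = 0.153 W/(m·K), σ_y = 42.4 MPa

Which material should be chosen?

sample B

Screen on constraints: k ≥ 0.168 W/(m·K); σ_y ≥ 209 MPa. Survivors: sample A, sample B.
Putting every candidate on a common basis:
  sample A: E = 193.1 GPa, ρ = 8041 kg/m³
  sample B: E = 30.11 GPa, ρ = 1930 kg/m³
  sample B: M = 2.84×10⁻³
  sample A: M = 1.73×10⁻³
Sample B ranks first.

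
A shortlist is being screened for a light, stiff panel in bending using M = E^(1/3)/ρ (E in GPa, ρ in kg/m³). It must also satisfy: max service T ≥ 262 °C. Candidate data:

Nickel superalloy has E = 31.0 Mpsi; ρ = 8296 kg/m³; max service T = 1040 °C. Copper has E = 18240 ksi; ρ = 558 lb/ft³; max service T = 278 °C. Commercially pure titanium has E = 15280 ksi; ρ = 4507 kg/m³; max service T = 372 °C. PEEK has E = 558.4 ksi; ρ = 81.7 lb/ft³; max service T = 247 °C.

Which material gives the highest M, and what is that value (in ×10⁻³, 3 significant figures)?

Screen on constraints: max service T ≥ 262 °C. Survivors: nickel superalloy, copper, commercially pure titanium.
In SI units:
  nickel superalloy: E = 213.7 GPa, ρ = 8296 kg/m³
  copper: E = 125.8 GPa, ρ = 8938 kg/m³
  commercially pure titanium: E = 105.4 GPa, ρ = 4507 kg/m³
  commercially pure titanium: M = 1.05×10⁻³
  nickel superalloy: M = 0.721×10⁻³
  copper: M = 0.561×10⁻³
Commercially pure titanium has the largest M.

commercially pure titanium, M = 1.05×10⁻³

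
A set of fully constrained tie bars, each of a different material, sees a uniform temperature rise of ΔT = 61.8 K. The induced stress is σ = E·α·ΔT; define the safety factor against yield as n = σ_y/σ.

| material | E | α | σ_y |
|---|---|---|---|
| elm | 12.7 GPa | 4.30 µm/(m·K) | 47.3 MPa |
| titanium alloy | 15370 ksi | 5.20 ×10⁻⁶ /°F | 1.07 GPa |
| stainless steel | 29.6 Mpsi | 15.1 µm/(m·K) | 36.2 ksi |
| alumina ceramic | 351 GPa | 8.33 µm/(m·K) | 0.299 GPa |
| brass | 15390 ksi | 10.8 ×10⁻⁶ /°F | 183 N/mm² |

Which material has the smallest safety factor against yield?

stainless steel

In consistent units (E in GPa, α in ×10⁻⁶/K, σ_y in MPa):
  elm: E = 12.70, α = 4.30, σ_y = 47.30 → σ = 3.37 MPa, n = 14.0
  titanium alloy: E = 106.0, α = 9.36, σ_y = 1070 → σ = 61.3 MPa, n = 17.5
  stainless steel: E = 204.1, α = 15.1, σ_y = 249.6 → σ = 190 MPa, n = 1.31
  alumina ceramic: E = 351.0, α = 8.33, σ_y = 299.0 → σ = 181 MPa, n = 1.65
  brass: E = 106.1, α = 19.4, σ_y = 183.0 → σ = 127 MPa, n = 1.44
Stainless steel has the lowest safety factor, n = 1.31.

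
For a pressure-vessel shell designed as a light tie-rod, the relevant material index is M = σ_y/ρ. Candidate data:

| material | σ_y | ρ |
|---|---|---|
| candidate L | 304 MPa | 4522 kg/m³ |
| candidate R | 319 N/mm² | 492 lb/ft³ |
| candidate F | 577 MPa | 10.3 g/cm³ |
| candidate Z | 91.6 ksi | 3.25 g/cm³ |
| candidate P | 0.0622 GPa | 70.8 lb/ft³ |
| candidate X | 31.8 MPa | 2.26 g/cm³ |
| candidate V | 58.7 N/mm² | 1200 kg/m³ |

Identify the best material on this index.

Normalizing units and computing the index:
  candidate L: σ_y = 304.0 MPa, ρ = 4522 kg/m³
  candidate R: σ_y = 319.0 MPa, ρ = 7881 kg/m³
  candidate F: σ_y = 577.0 MPa, ρ = 10300 kg/m³
  candidate Z: σ_y = 631.6 MPa, ρ = 3250 kg/m³
  candidate P: σ_y = 62.20 MPa, ρ = 1134 kg/m³
  candidate X: σ_y = 31.80 MPa, ρ = 2260 kg/m³
  candidate V: σ_y = 58.70 MPa, ρ = 1200 kg/m³
  candidate Z: M = 194 kN·m/kg
  candidate L: M = 67.2 kN·m/kg
  candidate F: M = 56.0 kN·m/kg
  candidate P: M = 54.8 kN·m/kg
  candidate V: M = 48.9 kN·m/kg
  candidate R: M = 40.5 kN·m/kg
  candidate X: M = 14.1 kN·m/kg
Candidate Z ranks first.

candidate Z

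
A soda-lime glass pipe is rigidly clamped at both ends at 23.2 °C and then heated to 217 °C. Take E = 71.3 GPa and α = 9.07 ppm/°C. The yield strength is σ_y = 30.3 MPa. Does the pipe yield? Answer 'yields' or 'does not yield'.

yields

ΔT = 193.8 K. Constrained thermal stress σ = E·α·ΔT = 71.30×10³ MPa × 9.07×10⁻⁶ × 193.8 = 125 MPa (compressive).
Compare to σ_y = 30.3 MPa: σ ≥ σ_y, so it yields.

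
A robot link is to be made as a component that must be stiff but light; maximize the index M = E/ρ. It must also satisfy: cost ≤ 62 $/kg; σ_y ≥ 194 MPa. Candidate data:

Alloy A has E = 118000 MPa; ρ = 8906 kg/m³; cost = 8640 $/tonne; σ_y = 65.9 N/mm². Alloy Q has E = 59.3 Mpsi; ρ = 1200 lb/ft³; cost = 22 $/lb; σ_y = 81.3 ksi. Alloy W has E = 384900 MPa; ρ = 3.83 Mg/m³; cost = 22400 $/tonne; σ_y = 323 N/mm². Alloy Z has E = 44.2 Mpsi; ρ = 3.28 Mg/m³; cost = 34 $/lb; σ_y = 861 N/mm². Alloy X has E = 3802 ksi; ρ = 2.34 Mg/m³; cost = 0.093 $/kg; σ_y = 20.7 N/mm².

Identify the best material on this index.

alloy W

Screen on constraints: cost ≤ 62 $/kg; σ_y ≥ 194 MPa. Survivors: alloy Q, alloy W.
Putting every candidate on a common basis:
  alloy Q: E = 408.9 GPa, ρ = 19220 kg/m³
  alloy W: E = 384.9 GPa, ρ = 3830 kg/m³
  alloy W: M = 100 MN·m/kg
  alloy Q: M = 21.3 MN·m/kg
Highest index: alloy W.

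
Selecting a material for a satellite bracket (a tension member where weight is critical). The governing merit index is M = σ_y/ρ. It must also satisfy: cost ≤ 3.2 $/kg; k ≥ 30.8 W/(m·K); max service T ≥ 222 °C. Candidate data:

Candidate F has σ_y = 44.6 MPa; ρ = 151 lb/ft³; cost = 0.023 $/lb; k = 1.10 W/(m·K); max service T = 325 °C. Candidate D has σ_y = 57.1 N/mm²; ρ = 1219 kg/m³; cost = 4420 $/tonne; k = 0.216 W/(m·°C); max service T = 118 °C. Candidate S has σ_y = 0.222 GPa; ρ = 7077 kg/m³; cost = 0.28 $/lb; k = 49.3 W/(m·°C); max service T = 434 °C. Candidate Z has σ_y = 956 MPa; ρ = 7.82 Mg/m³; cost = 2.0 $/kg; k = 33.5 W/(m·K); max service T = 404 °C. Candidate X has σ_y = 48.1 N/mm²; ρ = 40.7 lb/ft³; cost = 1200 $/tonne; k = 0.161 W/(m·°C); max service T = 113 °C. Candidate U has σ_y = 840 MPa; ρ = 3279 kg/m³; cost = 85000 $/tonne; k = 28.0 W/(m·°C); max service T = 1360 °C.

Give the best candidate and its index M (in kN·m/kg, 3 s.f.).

Screen on constraints: cost ≤ 3.2 $/kg; k ≥ 30.8 W/(m·K); max service T ≥ 222 °C. Survivors: candidate S, candidate Z.
In SI units:
  candidate S: σ_y = 222.0 MPa, ρ = 7077 kg/m³
  candidate Z: σ_y = 956.0 MPa, ρ = 7820 kg/m³
  candidate Z: M = 122 kN·m/kg
  candidate S: M = 31.4 kN·m/kg
Candidate Z has the largest M.

candidate Z, M = 122 kN·m/kg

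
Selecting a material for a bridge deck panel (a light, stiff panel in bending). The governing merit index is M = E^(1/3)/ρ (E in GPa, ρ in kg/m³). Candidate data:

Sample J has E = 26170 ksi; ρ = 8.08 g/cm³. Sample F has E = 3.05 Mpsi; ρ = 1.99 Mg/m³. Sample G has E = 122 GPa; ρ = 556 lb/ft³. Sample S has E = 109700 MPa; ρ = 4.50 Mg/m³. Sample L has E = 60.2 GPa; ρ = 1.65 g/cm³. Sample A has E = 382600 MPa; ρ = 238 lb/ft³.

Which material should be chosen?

Normalizing units and computing the index:
  sample J: E = 180.4 GPa, ρ = 8080 kg/m³
  sample F: E = 21.03 GPa, ρ = 1990 kg/m³
  sample G: E = 122.0 GPa, ρ = 8906 kg/m³
  sample S: E = 109.7 GPa, ρ = 4500 kg/m³
  sample L: E = 60.20 GPa, ρ = 1650 kg/m³
  sample A: E = 382.6 GPa, ρ = 3812 kg/m³
  sample L: M = 2.38×10⁻³
  sample A: M = 1.90×10⁻³
  sample F: M = 1.39×10⁻³
  sample S: M = 1.06×10⁻³
  sample J: M = 0.699×10⁻³
  sample G: M = 0.557×10⁻³
Sample L has the largest M.

sample L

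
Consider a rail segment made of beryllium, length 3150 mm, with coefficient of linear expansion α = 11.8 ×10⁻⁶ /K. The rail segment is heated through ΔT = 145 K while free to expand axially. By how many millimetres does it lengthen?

ΔL = α·L₀·ΔT = 11.8×10⁻⁶ × 3150 mm × 145.0 K = 5.39 mm.

5.39 mm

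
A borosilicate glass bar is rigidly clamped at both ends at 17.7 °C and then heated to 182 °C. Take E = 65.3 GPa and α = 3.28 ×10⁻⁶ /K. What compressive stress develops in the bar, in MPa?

ΔT = 164.3 K. Constrained thermal stress σ = E·α·ΔT = 65.30×10³ MPa × 3.28×10⁻⁶ × 164.3 = 35.2 MPa (compressive).

35.2 MPa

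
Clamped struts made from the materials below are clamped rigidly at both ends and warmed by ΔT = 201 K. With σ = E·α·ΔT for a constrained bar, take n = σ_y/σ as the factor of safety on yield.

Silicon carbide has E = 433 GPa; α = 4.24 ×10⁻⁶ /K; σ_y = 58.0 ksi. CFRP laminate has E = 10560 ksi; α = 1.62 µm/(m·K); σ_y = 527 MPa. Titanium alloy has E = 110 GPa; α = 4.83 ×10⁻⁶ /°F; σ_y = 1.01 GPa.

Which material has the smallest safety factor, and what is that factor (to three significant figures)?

In consistent units (E in GPa, α in ×10⁻⁶/K, σ_y in MPa):
  silicon carbide: E = 433.0, α = 4.24, σ_y = 399.9 → σ = 369 MPa, n = 1.08
  CFRP laminate: E = 72.81, α = 1.62, σ_y = 527.0 → σ = 23.7 MPa, n = 22.2
  titanium alloy: E = 110.0, α = 8.69, σ_y = 1010 → σ = 192 MPa, n = 5.25
Smallest n: silicon carbide with n = 1.08.

silicon carbide, n = 1.08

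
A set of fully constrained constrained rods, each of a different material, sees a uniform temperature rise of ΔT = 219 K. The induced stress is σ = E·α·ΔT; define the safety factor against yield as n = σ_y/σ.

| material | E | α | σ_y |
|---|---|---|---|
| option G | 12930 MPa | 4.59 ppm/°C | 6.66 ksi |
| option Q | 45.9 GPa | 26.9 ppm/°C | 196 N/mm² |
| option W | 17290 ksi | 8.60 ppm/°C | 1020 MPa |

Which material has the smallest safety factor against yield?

Converting E to GPa, α to ×10⁻⁶/K, σ_y to MPa, then σ and n for each:
  option G: E = 12.93, α = 4.59, σ_y = 45.92 → σ = 13.0 MPa, n = 3.53
  option Q: E = 45.90, α = 26.9, σ_y = 196.0 → σ = 270 MPa, n = 0.725
  option W: E = 119.2, α = 8.60, σ_y = 1020 → σ = 225 MPa, n = 4.54
Option Q has the lowest safety factor, n = 0.725.

option Q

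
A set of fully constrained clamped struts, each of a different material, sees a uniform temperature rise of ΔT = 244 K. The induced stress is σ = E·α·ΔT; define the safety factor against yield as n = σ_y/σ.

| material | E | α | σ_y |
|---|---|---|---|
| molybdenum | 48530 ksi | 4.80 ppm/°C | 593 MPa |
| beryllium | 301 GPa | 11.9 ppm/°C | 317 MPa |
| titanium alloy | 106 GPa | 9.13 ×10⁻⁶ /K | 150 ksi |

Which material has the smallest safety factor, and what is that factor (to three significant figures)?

In consistent units (E in GPa, α in ×10⁻⁶/K, σ_y in MPa):
  molybdenum: E = 334.6, α = 4.80, σ_y = 593.0 → σ = 392 MPa, n = 1.51
  beryllium: E = 301.0, α = 11.9, σ_y = 317.0 → σ = 874 MPa, n = 0.363
  titanium alloy: E = 106.0, α = 9.13, σ_y = 1034 → σ = 236 MPa, n = 4.38
Smallest n: beryllium with n = 0.363.

beryllium, n = 0.363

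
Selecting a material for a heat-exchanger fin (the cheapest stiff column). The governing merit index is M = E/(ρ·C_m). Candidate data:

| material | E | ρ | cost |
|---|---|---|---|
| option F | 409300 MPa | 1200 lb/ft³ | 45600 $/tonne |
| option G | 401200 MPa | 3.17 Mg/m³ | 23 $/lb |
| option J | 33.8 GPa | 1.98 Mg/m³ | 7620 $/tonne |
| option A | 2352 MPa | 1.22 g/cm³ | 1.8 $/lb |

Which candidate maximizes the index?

Putting every candidate on a common basis:
  option F: E = 409.3 GPa, ρ = 19220 kg/m³, cost = 45.60 $/kg
  option G: E = 401.2 GPa, ρ = 3170 kg/m³, cost = 50.71 $/kg
  option J: E = 33.80 GPa, ρ = 1980 kg/m³, cost = 7.620 $/kg
  option A: E = 2.352 GPa, ρ = 1220 kg/m³, cost = 3.968 $/kg
  option G: M = 2.50 MN·m per $
  option J: M = 2.24 MN·m per $
  option A: M = 0.486 MN·m per $
  option F: M = 0.467 MN·m per $
Option G ranks first.

option G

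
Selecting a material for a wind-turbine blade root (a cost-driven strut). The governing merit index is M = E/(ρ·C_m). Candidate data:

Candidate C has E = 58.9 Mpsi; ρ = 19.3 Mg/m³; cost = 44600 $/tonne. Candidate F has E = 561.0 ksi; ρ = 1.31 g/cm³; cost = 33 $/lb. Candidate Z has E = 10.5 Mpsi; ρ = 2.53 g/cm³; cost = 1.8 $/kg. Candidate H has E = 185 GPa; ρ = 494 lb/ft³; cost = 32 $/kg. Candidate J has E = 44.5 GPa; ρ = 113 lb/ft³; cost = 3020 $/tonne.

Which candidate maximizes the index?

candidate Z

Convert each candidate to consistent units, then evaluate M:
  candidate C: E = 406.1 GPa, ρ = 19300 kg/m³, cost = 44.60 $/kg
  candidate F: E = 3.868 GPa, ρ = 1310 kg/m³, cost = 72.75 $/kg
  candidate Z: E = 72.39 GPa, ρ = 2530 kg/m³, cost = 1.800 $/kg
  candidate H: E = 185.0 GPa, ρ = 7913 kg/m³, cost = 32.00 $/kg
  candidate J: E = 44.50 GPa, ρ = 1810 kg/m³, cost = 3.020 $/kg
  candidate Z: M = 15.9 MN·m per $
  candidate J: M = 8.14 MN·m per $
  candidate H: M = 0.731 MN·m per $
  candidate C: M = 0.472 MN·m per $
  candidate F: M = 0.0406 MN·m per $
Candidate Z ranks first.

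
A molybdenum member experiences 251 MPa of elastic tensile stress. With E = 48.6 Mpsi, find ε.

E = 48.6 Mpsi = 335.1 GPa = 335100 MPa.
ε = σ/E = 251 / 335100 = 7.49×10⁻⁴.

7.49×10⁻⁴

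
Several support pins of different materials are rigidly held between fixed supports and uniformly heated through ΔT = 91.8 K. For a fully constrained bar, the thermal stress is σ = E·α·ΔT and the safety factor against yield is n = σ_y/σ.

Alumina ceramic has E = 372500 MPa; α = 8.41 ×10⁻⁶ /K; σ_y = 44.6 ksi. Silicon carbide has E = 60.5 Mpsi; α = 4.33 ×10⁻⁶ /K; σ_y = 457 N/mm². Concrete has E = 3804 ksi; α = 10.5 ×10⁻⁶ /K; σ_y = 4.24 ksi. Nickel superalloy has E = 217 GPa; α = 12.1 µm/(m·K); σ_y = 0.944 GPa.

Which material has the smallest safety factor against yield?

In consistent units (E in GPa, α in ×10⁻⁶/K, σ_y in MPa):
  alumina ceramic: E = 372.5, α = 8.41, σ_y = 307.5 → σ = 288 MPa, n = 1.07
  silicon carbide: E = 417.1, α = 4.33, σ_y = 457.0 → σ = 166 MPa, n = 2.76
  concrete: E = 26.23, α = 10.5, σ_y = 29.23 → σ = 25.3 MPa, n = 1.16
  nickel superalloy: E = 217.0, α = 12.1, σ_y = 944.0 → σ = 241 MPa, n = 3.92
The minimum is alumina ceramic at n = 1.07.

alumina ceramic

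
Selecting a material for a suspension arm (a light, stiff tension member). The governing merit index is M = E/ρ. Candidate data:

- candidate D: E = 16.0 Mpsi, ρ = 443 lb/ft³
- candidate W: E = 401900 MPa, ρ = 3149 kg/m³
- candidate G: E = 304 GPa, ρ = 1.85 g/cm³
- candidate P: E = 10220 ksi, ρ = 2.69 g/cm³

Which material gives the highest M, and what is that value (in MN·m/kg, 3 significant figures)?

In SI units:
  candidate D: E = 110.3 GPa, ρ = 7096 kg/m³
  candidate W: E = 401.9 GPa, ρ = 3149 kg/m³
  candidate G: E = 304.0 GPa, ρ = 1850 kg/m³
  candidate P: E = 70.46 GPa, ρ = 2690 kg/m³
  candidate G: M = 164 MN·m/kg
  candidate W: M = 128 MN·m/kg
  candidate P: M = 26.2 MN·m/kg
  candidate D: M = 15.5 MN·m/kg
The maximum is for candidate G.

candidate G, M = 164 MN·m/kg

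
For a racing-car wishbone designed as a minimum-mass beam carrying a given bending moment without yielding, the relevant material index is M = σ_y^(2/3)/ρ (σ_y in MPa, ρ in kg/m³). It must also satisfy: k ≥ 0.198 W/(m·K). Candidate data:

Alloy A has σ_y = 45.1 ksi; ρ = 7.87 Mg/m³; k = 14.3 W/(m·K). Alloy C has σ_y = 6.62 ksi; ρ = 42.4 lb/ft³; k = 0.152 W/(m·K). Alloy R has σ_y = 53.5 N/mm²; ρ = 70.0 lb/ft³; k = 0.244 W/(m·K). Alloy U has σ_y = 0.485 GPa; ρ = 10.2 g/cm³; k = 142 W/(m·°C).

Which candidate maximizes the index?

alloy R

Screen on constraints: k ≥ 0.198 W/(m·K). Survivors: alloy A, alloy R, alloy U.
After converting to SI:
  alloy A: σ_y = 311.0 MPa, ρ = 7870 kg/m³
  alloy R: σ_y = 53.50 MPa, ρ = 1121 kg/m³
  alloy U: σ_y = 485.0 MPa, ρ = 10200 kg/m³
  alloy R: M = 12.7×10⁻³
  alloy U: M = 6.05×10⁻³
  alloy A: M = 5.83×10⁻³
Highest index: alloy R.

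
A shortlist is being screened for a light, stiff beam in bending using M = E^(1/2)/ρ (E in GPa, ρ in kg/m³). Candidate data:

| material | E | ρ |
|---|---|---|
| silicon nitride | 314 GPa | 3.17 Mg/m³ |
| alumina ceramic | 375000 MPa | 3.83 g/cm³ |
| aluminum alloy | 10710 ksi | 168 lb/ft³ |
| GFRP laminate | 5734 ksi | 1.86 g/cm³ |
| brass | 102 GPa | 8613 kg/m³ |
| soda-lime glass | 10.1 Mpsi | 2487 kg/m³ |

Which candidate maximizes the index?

silicon nitride

Normalizing units and computing the index:
  silicon nitride: E = 314.0 GPa, ρ = 3170 kg/m³
  alumina ceramic: E = 375.0 GPa, ρ = 3830 kg/m³
  aluminum alloy: E = 73.84 GPa, ρ = 2691 kg/m³
  GFRP laminate: E = 39.53 GPa, ρ = 1860 kg/m³
  brass: E = 102.0 GPa, ρ = 8613 kg/m³
  soda-lime glass: E = 69.64 GPa, ρ = 2487 kg/m³
  silicon nitride: M = 5.59×10⁻³
  alumina ceramic: M = 5.06×10⁻³
  GFRP laminate: M = 3.38×10⁻³
  soda-lime glass: M = 3.36×10⁻³
  aluminum alloy: M = 3.19×10⁻³
  brass: M = 1.17×10⁻³
The maximum is for silicon nitride.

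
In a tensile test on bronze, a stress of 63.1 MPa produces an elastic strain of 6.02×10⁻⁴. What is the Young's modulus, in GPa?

105 GPa

E = σ/ε = 63.1 MPa / 6.02×10⁻⁴ = 104800 MPa = 105 GPa.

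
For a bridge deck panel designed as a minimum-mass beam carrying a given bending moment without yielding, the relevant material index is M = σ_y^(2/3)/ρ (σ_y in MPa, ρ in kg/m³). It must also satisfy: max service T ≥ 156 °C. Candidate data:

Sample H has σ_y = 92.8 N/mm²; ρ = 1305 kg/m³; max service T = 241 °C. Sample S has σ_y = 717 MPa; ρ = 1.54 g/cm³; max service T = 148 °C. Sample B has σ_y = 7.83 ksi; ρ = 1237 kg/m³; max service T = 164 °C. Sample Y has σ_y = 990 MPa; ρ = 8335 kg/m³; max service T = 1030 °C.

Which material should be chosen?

Screen on constraints: max service T ≥ 156 °C. Survivors: sample H, sample B, sample Y.
Normalizing units and computing the index:
  sample H: σ_y = 92.80 MPa, ρ = 1305 kg/m³
  sample B: σ_y = 53.99 MPa, ρ = 1237 kg/m³
  sample Y: σ_y = 990.0 MPa, ρ = 8335 kg/m³
  sample H: M = 15.7×10⁻³
  sample Y: M = 11.9×10⁻³
  sample B: M = 11.5×10⁻³
Sample H ranks first.

sample H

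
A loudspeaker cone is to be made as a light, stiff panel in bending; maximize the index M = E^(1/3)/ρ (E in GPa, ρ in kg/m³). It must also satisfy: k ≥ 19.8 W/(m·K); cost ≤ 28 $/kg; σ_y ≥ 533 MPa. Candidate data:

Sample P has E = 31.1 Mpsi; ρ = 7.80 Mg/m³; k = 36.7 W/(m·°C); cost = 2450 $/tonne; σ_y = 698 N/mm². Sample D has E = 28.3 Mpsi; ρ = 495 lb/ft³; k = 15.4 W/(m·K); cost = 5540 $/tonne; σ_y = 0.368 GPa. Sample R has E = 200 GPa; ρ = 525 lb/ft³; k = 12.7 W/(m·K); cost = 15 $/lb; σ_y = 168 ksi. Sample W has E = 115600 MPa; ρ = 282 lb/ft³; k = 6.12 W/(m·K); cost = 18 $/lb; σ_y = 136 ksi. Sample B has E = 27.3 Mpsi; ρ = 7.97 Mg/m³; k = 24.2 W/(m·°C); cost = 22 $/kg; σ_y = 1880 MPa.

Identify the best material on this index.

sample P

Screen on constraints: k ≥ 19.8 W/(m·K); cost ≤ 28 $/kg; σ_y ≥ 533 MPa. Survivors: sample P, sample B.
Convert each candidate to consistent units, then evaluate M:
  sample P: E = 214.4 GPa, ρ = 7800 kg/m³
  sample B: E = 188.2 GPa, ρ = 7970 kg/m³
  sample P: M = 0.767×10⁻³
  sample B: M = 0.719×10⁻³
Sample P ranks first.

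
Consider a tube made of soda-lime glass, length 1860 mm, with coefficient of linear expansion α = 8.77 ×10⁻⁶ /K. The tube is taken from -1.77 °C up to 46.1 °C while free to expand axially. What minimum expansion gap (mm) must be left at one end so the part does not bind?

0.781 mm

ΔT = 46.1 − (-1.77) = 47.87 K.
ΔL = α·L₀·ΔT = 8.77×10⁻⁶ × 1860 mm × 47.87 K = 0.781 mm.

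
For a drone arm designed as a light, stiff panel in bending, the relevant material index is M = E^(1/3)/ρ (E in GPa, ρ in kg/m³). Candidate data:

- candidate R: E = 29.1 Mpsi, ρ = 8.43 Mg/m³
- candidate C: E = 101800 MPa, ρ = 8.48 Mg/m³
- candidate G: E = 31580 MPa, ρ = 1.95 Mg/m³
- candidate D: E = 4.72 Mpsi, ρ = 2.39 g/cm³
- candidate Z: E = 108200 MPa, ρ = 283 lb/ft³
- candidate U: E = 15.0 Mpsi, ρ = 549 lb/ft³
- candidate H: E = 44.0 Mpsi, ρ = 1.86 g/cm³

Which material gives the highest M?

candidate H

In SI units:
  candidate R: E = 200.6 GPa, ρ = 8430 kg/m³
  candidate C: E = 101.8 GPa, ρ = 8480 kg/m³
  candidate G: E = 31.58 GPa, ρ = 1950 kg/m³
  candidate D: E = 32.54 GPa, ρ = 2390 kg/m³
  candidate Z: E = 108.2 GPa, ρ = 4533 kg/m³
  candidate U: E = 103.4 GPa, ρ = 8794 kg/m³
  candidate H: E = 303.4 GPa, ρ = 1860 kg/m³
  candidate H: M = 3.61×10⁻³
  candidate G: M = 1.62×10⁻³
  candidate D: M = 1.34×10⁻³
  candidate Z: M = 1.05×10⁻³
  candidate R: M = 0.694×10⁻³
  candidate C: M = 0.551×10⁻³
  candidate U: M = 0.534×10⁻³
Highest index: candidate H.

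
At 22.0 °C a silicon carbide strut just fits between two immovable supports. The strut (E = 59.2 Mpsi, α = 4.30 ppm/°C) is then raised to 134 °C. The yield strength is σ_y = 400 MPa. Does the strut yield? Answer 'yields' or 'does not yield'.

E = 59.2 Mpsi = 408.2 GPa.
ΔT = 112.0 K. Constrained thermal stress σ = E·α·ΔT = 408.2×10³ MPa × 4.30×10⁻⁶ × 112.0 = 197 MPa (compressive).
Compare to σ_y = 400 MPa: σ < σ_y, so it does not yield.

does not yield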